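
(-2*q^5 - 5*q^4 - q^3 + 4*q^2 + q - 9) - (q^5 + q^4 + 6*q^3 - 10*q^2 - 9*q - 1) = -3*q^5 - 6*q^4 - 7*q^3 + 14*q^2 + 10*q - 8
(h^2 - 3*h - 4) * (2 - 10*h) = -10*h^3 + 32*h^2 + 34*h - 8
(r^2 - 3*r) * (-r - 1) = -r^3 + 2*r^2 + 3*r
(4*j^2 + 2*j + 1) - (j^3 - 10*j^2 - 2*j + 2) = -j^3 + 14*j^2 + 4*j - 1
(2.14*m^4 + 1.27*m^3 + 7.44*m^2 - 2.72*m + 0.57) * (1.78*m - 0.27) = 3.8092*m^5 + 1.6828*m^4 + 12.9003*m^3 - 6.8504*m^2 + 1.749*m - 0.1539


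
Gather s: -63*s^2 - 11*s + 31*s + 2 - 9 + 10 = -63*s^2 + 20*s + 3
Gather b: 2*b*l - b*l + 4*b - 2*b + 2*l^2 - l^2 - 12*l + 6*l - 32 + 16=b*(l + 2) + l^2 - 6*l - 16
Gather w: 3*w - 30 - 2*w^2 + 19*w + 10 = -2*w^2 + 22*w - 20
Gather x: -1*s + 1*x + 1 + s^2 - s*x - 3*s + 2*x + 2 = s^2 - 4*s + x*(3 - s) + 3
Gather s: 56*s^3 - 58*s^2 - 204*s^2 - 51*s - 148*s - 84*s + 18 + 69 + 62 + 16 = 56*s^3 - 262*s^2 - 283*s + 165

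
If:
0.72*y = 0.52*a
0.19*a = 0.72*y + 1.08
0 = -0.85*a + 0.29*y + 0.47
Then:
No Solution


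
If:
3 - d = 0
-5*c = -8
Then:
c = 8/5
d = 3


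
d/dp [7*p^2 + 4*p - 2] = 14*p + 4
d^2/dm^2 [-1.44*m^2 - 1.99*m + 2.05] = -2.88000000000000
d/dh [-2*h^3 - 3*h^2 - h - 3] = -6*h^2 - 6*h - 1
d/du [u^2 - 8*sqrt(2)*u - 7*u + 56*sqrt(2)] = 2*u - 8*sqrt(2) - 7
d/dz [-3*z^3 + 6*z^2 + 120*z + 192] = -9*z^2 + 12*z + 120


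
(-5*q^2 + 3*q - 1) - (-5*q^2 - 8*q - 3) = 11*q + 2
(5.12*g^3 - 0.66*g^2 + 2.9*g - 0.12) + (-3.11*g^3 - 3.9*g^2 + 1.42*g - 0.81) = 2.01*g^3 - 4.56*g^2 + 4.32*g - 0.93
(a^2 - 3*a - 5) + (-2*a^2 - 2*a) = -a^2 - 5*a - 5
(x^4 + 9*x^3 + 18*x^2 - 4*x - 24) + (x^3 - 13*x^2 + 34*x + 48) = x^4 + 10*x^3 + 5*x^2 + 30*x + 24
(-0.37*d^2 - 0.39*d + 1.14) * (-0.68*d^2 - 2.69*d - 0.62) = 0.2516*d^4 + 1.2605*d^3 + 0.5033*d^2 - 2.8248*d - 0.7068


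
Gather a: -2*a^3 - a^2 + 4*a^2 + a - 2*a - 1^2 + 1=-2*a^3 + 3*a^2 - a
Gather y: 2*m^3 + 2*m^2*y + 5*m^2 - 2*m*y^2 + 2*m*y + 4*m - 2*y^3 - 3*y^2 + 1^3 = 2*m^3 + 5*m^2 + 4*m - 2*y^3 + y^2*(-2*m - 3) + y*(2*m^2 + 2*m) + 1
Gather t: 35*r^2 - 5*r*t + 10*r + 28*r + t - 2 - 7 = 35*r^2 + 38*r + t*(1 - 5*r) - 9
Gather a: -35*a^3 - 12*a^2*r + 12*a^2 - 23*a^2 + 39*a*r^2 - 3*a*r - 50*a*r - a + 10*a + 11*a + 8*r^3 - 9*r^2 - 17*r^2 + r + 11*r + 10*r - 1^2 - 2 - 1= -35*a^3 + a^2*(-12*r - 11) + a*(39*r^2 - 53*r + 20) + 8*r^3 - 26*r^2 + 22*r - 4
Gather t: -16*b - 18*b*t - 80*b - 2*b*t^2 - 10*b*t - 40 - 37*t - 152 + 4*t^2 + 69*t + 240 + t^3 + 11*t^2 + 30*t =-96*b + t^3 + t^2*(15 - 2*b) + t*(62 - 28*b) + 48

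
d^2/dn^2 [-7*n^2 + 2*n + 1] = -14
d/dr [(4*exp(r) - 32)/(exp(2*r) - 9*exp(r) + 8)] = -4*exp(r)/(exp(2*r) - 2*exp(r) + 1)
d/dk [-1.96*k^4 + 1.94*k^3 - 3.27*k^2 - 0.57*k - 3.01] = -7.84*k^3 + 5.82*k^2 - 6.54*k - 0.57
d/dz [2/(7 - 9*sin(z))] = 18*cos(z)/(9*sin(z) - 7)^2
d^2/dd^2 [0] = 0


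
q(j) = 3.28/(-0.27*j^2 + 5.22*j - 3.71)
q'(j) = 3.28*(0.54*j - 5.22)/(-0.27*j^2 + 5.22*j - 3.71)^2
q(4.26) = 0.24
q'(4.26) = -0.05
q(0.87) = 5.23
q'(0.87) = -39.63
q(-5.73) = -0.08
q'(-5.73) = -0.02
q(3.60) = 0.28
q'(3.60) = -0.08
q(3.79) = 0.27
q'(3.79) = -0.07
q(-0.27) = -0.64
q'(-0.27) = -0.67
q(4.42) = 0.23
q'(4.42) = -0.05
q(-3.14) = -0.14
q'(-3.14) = -0.04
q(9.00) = 0.15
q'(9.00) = -0.00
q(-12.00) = -0.03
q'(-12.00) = -0.00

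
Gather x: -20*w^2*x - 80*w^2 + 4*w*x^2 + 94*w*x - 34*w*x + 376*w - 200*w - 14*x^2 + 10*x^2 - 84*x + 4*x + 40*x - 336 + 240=-80*w^2 + 176*w + x^2*(4*w - 4) + x*(-20*w^2 + 60*w - 40) - 96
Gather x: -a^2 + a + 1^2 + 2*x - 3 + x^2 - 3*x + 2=-a^2 + a + x^2 - x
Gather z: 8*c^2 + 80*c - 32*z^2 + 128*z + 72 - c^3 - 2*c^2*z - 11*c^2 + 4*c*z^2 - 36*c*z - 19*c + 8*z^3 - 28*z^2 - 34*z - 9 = -c^3 - 3*c^2 + 61*c + 8*z^3 + z^2*(4*c - 60) + z*(-2*c^2 - 36*c + 94) + 63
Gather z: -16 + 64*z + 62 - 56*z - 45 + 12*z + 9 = 20*z + 10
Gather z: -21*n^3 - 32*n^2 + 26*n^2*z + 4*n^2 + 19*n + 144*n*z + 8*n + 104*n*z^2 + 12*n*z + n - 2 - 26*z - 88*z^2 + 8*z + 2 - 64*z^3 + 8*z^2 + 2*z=-21*n^3 - 28*n^2 + 28*n - 64*z^3 + z^2*(104*n - 80) + z*(26*n^2 + 156*n - 16)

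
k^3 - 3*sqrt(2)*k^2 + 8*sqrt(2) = (k - 2*sqrt(2))^2*(k + sqrt(2))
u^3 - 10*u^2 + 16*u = u*(u - 8)*(u - 2)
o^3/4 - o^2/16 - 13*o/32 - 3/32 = (o/4 + 1/4)*(o - 3/2)*(o + 1/4)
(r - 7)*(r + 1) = r^2 - 6*r - 7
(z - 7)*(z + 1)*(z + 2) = z^3 - 4*z^2 - 19*z - 14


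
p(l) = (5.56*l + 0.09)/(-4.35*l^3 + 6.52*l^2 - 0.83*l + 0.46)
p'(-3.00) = -0.05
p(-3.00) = -0.09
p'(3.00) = 0.27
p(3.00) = -0.28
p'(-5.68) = -0.01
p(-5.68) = -0.03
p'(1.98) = 2.70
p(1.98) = -1.18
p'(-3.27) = -0.04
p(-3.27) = -0.08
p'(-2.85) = -0.06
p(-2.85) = -0.10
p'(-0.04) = 10.32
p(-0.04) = -0.26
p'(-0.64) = -1.03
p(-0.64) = -0.72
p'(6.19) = 0.02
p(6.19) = -0.04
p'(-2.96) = -0.05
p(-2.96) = -0.09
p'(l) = (5.56*l + 0.09)*(13.05*l^2 - 13.04*l + 0.83)/(-4.35*l^3 + 6.52*l^2 - 0.83*l + 0.46)^2 + 5.56/(-4.35*l^3 + 6.52*l^2 - 0.83*l + 0.46)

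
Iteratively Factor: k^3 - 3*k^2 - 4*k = (k + 1)*(k^2 - 4*k) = k*(k + 1)*(k - 4)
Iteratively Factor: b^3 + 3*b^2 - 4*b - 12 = (b - 2)*(b^2 + 5*b + 6) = (b - 2)*(b + 3)*(b + 2)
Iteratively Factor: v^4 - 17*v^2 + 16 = (v + 4)*(v^3 - 4*v^2 - v + 4) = (v + 1)*(v + 4)*(v^2 - 5*v + 4) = (v - 4)*(v + 1)*(v + 4)*(v - 1)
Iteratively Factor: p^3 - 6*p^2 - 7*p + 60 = (p + 3)*(p^2 - 9*p + 20) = (p - 5)*(p + 3)*(p - 4)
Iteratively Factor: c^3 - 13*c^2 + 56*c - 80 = (c - 5)*(c^2 - 8*c + 16) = (c - 5)*(c - 4)*(c - 4)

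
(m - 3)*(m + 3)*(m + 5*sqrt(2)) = m^3 + 5*sqrt(2)*m^2 - 9*m - 45*sqrt(2)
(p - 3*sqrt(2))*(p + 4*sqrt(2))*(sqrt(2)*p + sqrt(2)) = sqrt(2)*p^3 + sqrt(2)*p^2 + 2*p^2 - 24*sqrt(2)*p + 2*p - 24*sqrt(2)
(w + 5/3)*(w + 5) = w^2 + 20*w/3 + 25/3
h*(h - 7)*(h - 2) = h^3 - 9*h^2 + 14*h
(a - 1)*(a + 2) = a^2 + a - 2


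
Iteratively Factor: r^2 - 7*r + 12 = (r - 3)*(r - 4)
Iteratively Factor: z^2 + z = (z + 1)*(z)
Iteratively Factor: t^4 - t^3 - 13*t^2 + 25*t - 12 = (t - 3)*(t^3 + 2*t^2 - 7*t + 4) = (t - 3)*(t - 1)*(t^2 + 3*t - 4) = (t - 3)*(t - 1)^2*(t + 4)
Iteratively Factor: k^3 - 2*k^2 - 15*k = (k)*(k^2 - 2*k - 15) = k*(k + 3)*(k - 5)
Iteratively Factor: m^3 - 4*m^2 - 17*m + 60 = (m - 3)*(m^2 - m - 20) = (m - 3)*(m + 4)*(m - 5)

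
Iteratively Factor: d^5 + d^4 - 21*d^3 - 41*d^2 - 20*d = (d)*(d^4 + d^3 - 21*d^2 - 41*d - 20) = d*(d + 4)*(d^3 - 3*d^2 - 9*d - 5) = d*(d + 1)*(d + 4)*(d^2 - 4*d - 5) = d*(d - 5)*(d + 1)*(d + 4)*(d + 1)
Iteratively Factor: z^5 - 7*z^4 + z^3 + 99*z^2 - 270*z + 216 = (z - 3)*(z^4 - 4*z^3 - 11*z^2 + 66*z - 72) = (z - 3)^2*(z^3 - z^2 - 14*z + 24) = (z - 3)^2*(z - 2)*(z^2 + z - 12) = (z - 3)^3*(z - 2)*(z + 4)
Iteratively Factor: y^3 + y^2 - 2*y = (y - 1)*(y^2 + 2*y) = (y - 1)*(y + 2)*(y)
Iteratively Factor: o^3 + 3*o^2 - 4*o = (o - 1)*(o^2 + 4*o) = o*(o - 1)*(o + 4)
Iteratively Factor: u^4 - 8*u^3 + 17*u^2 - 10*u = (u - 1)*(u^3 - 7*u^2 + 10*u) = (u - 2)*(u - 1)*(u^2 - 5*u) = (u - 5)*(u - 2)*(u - 1)*(u)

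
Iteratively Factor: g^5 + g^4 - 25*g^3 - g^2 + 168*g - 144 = (g - 3)*(g^4 + 4*g^3 - 13*g^2 - 40*g + 48) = (g - 3)^2*(g^3 + 7*g^2 + 8*g - 16) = (g - 3)^2*(g - 1)*(g^2 + 8*g + 16) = (g - 3)^2*(g - 1)*(g + 4)*(g + 4)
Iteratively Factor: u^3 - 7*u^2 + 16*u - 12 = (u - 2)*(u^2 - 5*u + 6) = (u - 3)*(u - 2)*(u - 2)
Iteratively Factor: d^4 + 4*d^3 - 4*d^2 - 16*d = (d - 2)*(d^3 + 6*d^2 + 8*d) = d*(d - 2)*(d^2 + 6*d + 8) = d*(d - 2)*(d + 2)*(d + 4)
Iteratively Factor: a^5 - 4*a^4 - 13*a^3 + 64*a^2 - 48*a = (a)*(a^4 - 4*a^3 - 13*a^2 + 64*a - 48) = a*(a - 4)*(a^3 - 13*a + 12) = a*(a - 4)*(a - 3)*(a^2 + 3*a - 4) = a*(a - 4)*(a - 3)*(a + 4)*(a - 1)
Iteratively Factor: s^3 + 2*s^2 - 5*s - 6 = (s + 3)*(s^2 - s - 2) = (s + 1)*(s + 3)*(s - 2)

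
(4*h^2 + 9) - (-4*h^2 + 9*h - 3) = 8*h^2 - 9*h + 12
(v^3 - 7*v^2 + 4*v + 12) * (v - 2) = v^4 - 9*v^3 + 18*v^2 + 4*v - 24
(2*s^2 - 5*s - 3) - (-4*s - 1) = 2*s^2 - s - 2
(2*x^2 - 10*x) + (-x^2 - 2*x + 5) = x^2 - 12*x + 5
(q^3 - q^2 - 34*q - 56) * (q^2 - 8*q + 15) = q^5 - 9*q^4 - 11*q^3 + 201*q^2 - 62*q - 840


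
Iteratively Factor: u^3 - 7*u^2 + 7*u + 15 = (u - 3)*(u^2 - 4*u - 5) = (u - 3)*(u + 1)*(u - 5)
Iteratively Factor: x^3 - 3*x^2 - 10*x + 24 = (x - 2)*(x^2 - x - 12) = (x - 4)*(x - 2)*(x + 3)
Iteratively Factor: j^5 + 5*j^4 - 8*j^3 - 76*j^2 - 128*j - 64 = (j - 4)*(j^4 + 9*j^3 + 28*j^2 + 36*j + 16) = (j - 4)*(j + 1)*(j^3 + 8*j^2 + 20*j + 16) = (j - 4)*(j + 1)*(j + 2)*(j^2 + 6*j + 8) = (j - 4)*(j + 1)*(j + 2)^2*(j + 4)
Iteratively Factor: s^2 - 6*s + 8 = (s - 2)*(s - 4)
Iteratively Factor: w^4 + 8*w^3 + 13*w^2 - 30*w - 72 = (w + 4)*(w^3 + 4*w^2 - 3*w - 18) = (w + 3)*(w + 4)*(w^2 + w - 6) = (w - 2)*(w + 3)*(w + 4)*(w + 3)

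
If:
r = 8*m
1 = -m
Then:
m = -1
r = -8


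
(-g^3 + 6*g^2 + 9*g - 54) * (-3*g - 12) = 3*g^4 - 6*g^3 - 99*g^2 + 54*g + 648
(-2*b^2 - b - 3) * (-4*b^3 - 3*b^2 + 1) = 8*b^5 + 10*b^4 + 15*b^3 + 7*b^2 - b - 3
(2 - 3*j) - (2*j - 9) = 11 - 5*j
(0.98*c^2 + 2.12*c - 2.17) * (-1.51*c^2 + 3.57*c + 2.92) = -1.4798*c^4 + 0.2974*c^3 + 13.7067*c^2 - 1.5565*c - 6.3364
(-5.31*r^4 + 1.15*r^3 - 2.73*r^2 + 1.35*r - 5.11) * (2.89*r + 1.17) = -15.3459*r^5 - 2.8892*r^4 - 6.5442*r^3 + 0.707400000000001*r^2 - 13.1884*r - 5.9787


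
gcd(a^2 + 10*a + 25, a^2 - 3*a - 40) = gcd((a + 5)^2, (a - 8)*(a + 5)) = a + 5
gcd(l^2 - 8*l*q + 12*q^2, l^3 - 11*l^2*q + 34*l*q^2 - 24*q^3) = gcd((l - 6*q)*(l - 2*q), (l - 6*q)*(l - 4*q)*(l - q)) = -l + 6*q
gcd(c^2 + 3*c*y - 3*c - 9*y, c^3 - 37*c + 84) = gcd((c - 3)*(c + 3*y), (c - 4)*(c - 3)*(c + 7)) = c - 3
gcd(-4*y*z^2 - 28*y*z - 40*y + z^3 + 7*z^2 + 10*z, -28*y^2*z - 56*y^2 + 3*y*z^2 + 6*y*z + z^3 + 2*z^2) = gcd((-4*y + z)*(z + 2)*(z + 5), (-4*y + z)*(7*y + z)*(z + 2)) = 4*y*z + 8*y - z^2 - 2*z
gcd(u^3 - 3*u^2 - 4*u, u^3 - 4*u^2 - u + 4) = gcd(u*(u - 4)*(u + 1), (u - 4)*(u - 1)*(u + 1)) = u^2 - 3*u - 4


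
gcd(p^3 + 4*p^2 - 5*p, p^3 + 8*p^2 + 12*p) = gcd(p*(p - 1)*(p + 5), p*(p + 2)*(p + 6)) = p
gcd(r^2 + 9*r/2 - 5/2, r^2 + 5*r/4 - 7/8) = r - 1/2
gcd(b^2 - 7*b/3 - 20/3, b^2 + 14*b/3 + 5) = b + 5/3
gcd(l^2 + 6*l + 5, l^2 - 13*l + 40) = 1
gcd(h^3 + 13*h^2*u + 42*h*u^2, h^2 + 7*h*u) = h^2 + 7*h*u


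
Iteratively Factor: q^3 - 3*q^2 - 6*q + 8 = (q - 1)*(q^2 - 2*q - 8) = (q - 1)*(q + 2)*(q - 4)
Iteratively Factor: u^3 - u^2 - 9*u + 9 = (u + 3)*(u^2 - 4*u + 3) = (u - 1)*(u + 3)*(u - 3)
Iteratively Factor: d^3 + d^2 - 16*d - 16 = (d + 1)*(d^2 - 16) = (d - 4)*(d + 1)*(d + 4)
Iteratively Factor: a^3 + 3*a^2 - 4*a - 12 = (a + 2)*(a^2 + a - 6) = (a + 2)*(a + 3)*(a - 2)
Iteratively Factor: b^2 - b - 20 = (b + 4)*(b - 5)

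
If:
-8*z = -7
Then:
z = 7/8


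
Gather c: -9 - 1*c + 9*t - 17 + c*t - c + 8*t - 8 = c*(t - 2) + 17*t - 34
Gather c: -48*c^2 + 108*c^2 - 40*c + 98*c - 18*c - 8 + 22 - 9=60*c^2 + 40*c + 5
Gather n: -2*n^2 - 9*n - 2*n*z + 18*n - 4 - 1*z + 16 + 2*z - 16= -2*n^2 + n*(9 - 2*z) + z - 4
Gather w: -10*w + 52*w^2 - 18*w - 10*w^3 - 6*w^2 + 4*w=-10*w^3 + 46*w^2 - 24*w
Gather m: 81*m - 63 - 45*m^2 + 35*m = -45*m^2 + 116*m - 63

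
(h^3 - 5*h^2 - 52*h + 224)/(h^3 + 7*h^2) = 1 - 12/h + 32/h^2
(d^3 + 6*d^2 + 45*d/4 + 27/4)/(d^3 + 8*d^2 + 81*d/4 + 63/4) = (2*d + 3)/(2*d + 7)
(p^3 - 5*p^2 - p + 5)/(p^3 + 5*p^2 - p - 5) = (p - 5)/(p + 5)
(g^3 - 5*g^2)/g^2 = g - 5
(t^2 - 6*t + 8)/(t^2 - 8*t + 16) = (t - 2)/(t - 4)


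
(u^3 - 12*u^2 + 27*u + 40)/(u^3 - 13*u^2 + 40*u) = (u + 1)/u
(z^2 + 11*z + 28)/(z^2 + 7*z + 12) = (z + 7)/(z + 3)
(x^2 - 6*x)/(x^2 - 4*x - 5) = x*(6 - x)/(-x^2 + 4*x + 5)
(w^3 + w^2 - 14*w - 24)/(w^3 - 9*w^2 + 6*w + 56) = (w + 3)/(w - 7)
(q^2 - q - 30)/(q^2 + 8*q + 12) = (q^2 - q - 30)/(q^2 + 8*q + 12)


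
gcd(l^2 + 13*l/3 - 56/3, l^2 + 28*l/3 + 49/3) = l + 7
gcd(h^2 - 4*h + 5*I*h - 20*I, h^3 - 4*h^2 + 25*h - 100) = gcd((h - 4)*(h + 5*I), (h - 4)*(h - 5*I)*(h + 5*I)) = h^2 + h*(-4 + 5*I) - 20*I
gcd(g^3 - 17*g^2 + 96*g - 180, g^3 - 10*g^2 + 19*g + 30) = g^2 - 11*g + 30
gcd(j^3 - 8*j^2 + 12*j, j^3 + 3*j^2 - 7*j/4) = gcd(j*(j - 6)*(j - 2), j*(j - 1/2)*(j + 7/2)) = j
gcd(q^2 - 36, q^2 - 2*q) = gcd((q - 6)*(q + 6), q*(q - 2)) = 1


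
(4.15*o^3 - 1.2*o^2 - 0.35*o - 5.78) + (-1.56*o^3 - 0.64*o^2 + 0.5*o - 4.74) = 2.59*o^3 - 1.84*o^2 + 0.15*o - 10.52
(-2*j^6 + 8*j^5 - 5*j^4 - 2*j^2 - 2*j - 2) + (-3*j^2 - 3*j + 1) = -2*j^6 + 8*j^5 - 5*j^4 - 5*j^2 - 5*j - 1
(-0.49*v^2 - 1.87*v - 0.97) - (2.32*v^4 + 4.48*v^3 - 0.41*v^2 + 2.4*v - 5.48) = -2.32*v^4 - 4.48*v^3 - 0.08*v^2 - 4.27*v + 4.51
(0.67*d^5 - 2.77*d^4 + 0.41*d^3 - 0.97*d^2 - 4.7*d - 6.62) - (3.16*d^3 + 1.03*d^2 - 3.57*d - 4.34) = 0.67*d^5 - 2.77*d^4 - 2.75*d^3 - 2.0*d^2 - 1.13*d - 2.28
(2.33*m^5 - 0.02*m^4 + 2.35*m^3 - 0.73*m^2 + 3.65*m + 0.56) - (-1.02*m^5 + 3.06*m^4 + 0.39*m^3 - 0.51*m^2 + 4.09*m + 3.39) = 3.35*m^5 - 3.08*m^4 + 1.96*m^3 - 0.22*m^2 - 0.44*m - 2.83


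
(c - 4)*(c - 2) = c^2 - 6*c + 8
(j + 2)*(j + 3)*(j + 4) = j^3 + 9*j^2 + 26*j + 24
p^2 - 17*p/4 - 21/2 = (p - 6)*(p + 7/4)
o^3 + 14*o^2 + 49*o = o*(o + 7)^2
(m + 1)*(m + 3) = m^2 + 4*m + 3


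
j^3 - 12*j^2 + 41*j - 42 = (j - 7)*(j - 3)*(j - 2)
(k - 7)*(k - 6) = k^2 - 13*k + 42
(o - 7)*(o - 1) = o^2 - 8*o + 7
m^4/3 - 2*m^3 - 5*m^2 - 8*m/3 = m*(m/3 + 1/3)*(m - 8)*(m + 1)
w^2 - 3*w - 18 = (w - 6)*(w + 3)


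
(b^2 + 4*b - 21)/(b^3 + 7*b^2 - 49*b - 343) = (b - 3)/(b^2 - 49)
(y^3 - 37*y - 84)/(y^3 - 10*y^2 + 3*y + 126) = (y + 4)/(y - 6)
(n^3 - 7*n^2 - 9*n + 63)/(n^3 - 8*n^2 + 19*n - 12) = (n^2 - 4*n - 21)/(n^2 - 5*n + 4)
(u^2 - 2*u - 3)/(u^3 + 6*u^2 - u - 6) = (u - 3)/(u^2 + 5*u - 6)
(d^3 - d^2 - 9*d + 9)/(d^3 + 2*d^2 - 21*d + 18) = (d + 3)/(d + 6)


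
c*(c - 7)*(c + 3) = c^3 - 4*c^2 - 21*c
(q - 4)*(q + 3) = q^2 - q - 12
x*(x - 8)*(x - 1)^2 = x^4 - 10*x^3 + 17*x^2 - 8*x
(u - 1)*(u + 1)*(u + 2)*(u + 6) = u^4 + 8*u^3 + 11*u^2 - 8*u - 12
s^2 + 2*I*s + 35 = (s - 5*I)*(s + 7*I)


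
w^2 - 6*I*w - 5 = (w - 5*I)*(w - I)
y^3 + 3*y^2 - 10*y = y*(y - 2)*(y + 5)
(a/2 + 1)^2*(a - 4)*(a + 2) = a^4/4 + a^3/2 - 3*a^2 - 10*a - 8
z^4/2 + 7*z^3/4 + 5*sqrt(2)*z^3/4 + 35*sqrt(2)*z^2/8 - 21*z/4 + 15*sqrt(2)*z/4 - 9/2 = (z/2 + 1)*(z + 3/2)*(z - sqrt(2)/2)*(z + 3*sqrt(2))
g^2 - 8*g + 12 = (g - 6)*(g - 2)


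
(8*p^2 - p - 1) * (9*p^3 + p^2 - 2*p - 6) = 72*p^5 - p^4 - 26*p^3 - 47*p^2 + 8*p + 6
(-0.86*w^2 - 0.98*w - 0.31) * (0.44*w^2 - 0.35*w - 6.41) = -0.3784*w^4 - 0.1302*w^3 + 5.7192*w^2 + 6.3903*w + 1.9871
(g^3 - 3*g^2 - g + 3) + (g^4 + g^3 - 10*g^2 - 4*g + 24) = g^4 + 2*g^3 - 13*g^2 - 5*g + 27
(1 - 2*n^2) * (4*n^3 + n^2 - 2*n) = -8*n^5 - 2*n^4 + 8*n^3 + n^2 - 2*n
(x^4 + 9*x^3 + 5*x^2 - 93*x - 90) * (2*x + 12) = 2*x^5 + 30*x^4 + 118*x^3 - 126*x^2 - 1296*x - 1080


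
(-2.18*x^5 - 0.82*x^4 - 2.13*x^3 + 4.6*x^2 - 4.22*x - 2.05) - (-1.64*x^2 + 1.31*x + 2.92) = -2.18*x^5 - 0.82*x^4 - 2.13*x^3 + 6.24*x^2 - 5.53*x - 4.97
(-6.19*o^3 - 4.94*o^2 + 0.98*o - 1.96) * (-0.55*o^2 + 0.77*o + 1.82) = 3.4045*o^5 - 2.0493*o^4 - 15.6086*o^3 - 7.1582*o^2 + 0.2744*o - 3.5672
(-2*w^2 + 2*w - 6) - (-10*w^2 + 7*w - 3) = 8*w^2 - 5*w - 3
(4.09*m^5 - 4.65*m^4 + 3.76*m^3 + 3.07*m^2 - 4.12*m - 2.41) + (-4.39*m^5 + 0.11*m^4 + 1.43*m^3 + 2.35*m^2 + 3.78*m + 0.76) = -0.3*m^5 - 4.54*m^4 + 5.19*m^3 + 5.42*m^2 - 0.34*m - 1.65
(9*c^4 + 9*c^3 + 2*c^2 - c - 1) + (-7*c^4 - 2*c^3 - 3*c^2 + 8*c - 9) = 2*c^4 + 7*c^3 - c^2 + 7*c - 10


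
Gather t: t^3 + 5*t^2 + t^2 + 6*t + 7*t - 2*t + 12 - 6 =t^3 + 6*t^2 + 11*t + 6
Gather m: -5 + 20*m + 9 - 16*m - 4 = 4*m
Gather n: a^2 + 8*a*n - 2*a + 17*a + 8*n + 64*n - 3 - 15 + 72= a^2 + 15*a + n*(8*a + 72) + 54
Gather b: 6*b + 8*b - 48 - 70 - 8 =14*b - 126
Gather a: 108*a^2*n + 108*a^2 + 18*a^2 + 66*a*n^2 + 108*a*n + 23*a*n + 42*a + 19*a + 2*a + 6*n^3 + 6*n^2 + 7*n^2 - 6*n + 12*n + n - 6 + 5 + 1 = a^2*(108*n + 126) + a*(66*n^2 + 131*n + 63) + 6*n^3 + 13*n^2 + 7*n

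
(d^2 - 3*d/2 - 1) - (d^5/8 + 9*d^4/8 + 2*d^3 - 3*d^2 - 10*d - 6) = -d^5/8 - 9*d^4/8 - 2*d^3 + 4*d^2 + 17*d/2 + 5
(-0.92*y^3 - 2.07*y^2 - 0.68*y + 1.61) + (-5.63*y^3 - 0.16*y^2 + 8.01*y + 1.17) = -6.55*y^3 - 2.23*y^2 + 7.33*y + 2.78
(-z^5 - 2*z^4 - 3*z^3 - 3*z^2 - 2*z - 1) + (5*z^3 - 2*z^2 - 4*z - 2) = -z^5 - 2*z^4 + 2*z^3 - 5*z^2 - 6*z - 3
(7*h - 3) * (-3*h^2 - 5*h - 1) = -21*h^3 - 26*h^2 + 8*h + 3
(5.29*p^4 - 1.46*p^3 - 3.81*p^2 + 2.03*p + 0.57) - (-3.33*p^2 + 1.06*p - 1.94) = 5.29*p^4 - 1.46*p^3 - 0.48*p^2 + 0.97*p + 2.51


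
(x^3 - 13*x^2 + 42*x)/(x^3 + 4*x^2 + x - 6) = x*(x^2 - 13*x + 42)/(x^3 + 4*x^2 + x - 6)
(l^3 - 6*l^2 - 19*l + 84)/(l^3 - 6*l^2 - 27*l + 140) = (l^2 + l - 12)/(l^2 + l - 20)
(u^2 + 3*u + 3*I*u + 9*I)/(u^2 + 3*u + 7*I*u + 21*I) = (u + 3*I)/(u + 7*I)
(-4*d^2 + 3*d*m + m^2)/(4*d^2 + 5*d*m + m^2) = (-d + m)/(d + m)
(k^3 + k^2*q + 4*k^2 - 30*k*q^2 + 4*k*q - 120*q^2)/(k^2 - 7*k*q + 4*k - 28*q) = (-k^2 - k*q + 30*q^2)/(-k + 7*q)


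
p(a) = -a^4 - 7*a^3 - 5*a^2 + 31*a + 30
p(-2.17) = -11.46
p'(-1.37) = 15.57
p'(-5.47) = 112.03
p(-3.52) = 10.71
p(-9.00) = -2112.00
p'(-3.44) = -20.28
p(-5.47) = -38.76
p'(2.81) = -251.67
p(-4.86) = 6.90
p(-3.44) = 9.11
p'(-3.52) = -19.54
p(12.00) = -33150.00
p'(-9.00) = 1336.00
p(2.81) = -140.04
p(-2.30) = -10.57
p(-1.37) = -7.38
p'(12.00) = -10025.00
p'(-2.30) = -8.42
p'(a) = -4*a^3 - 21*a^2 - 10*a + 31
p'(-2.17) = -5.31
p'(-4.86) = 42.75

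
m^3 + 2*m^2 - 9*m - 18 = (m - 3)*(m + 2)*(m + 3)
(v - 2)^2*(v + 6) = v^3 + 2*v^2 - 20*v + 24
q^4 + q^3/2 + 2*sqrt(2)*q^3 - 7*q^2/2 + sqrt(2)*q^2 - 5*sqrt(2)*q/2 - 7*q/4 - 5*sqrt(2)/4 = (q + 1/2)*(q - sqrt(2))*(q + sqrt(2)/2)*(q + 5*sqrt(2)/2)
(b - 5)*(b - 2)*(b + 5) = b^3 - 2*b^2 - 25*b + 50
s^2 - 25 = (s - 5)*(s + 5)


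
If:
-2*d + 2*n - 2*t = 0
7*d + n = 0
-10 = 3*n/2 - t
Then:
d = 4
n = -28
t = -32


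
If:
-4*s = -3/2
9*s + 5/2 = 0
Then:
No Solution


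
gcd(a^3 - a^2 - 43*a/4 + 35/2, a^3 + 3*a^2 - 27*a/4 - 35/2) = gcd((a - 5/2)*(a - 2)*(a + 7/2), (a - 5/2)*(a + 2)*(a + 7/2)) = a^2 + a - 35/4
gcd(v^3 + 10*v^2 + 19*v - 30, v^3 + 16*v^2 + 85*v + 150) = v^2 + 11*v + 30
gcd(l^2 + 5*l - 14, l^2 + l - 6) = l - 2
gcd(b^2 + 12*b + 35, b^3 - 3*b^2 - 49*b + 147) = b + 7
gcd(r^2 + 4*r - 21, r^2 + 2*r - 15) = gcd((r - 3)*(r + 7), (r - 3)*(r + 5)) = r - 3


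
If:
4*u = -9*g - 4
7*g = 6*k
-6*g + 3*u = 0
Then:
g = -4/17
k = -14/51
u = -8/17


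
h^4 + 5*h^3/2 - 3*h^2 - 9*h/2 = h*(h - 3/2)*(h + 1)*(h + 3)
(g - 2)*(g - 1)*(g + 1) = g^3 - 2*g^2 - g + 2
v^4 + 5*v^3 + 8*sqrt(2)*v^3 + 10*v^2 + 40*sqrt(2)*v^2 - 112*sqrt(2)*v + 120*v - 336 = (v - 2)*(v + 7)*(v + 2*sqrt(2))*(v + 6*sqrt(2))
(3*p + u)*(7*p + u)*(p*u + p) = 21*p^3*u + 21*p^3 + 10*p^2*u^2 + 10*p^2*u + p*u^3 + p*u^2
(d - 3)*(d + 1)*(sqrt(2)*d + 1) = sqrt(2)*d^3 - 2*sqrt(2)*d^2 + d^2 - 3*sqrt(2)*d - 2*d - 3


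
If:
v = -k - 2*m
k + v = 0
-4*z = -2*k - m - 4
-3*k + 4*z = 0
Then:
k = 4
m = 0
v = -4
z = 3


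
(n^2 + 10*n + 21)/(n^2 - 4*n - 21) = (n + 7)/(n - 7)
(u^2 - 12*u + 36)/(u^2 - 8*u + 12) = (u - 6)/(u - 2)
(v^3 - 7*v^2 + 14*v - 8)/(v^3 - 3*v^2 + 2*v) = (v - 4)/v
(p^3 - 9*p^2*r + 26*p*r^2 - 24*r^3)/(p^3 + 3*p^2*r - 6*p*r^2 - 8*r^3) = (p^2 - 7*p*r + 12*r^2)/(p^2 + 5*p*r + 4*r^2)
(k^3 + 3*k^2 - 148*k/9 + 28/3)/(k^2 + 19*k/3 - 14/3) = (k^2 + 11*k/3 - 14)/(k + 7)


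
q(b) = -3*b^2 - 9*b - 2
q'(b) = -6*b - 9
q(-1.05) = 4.14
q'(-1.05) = -2.70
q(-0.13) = -0.88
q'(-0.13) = -8.22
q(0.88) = -12.24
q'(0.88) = -14.28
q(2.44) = -41.82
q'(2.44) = -23.64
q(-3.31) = -5.08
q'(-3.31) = 10.86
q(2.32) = -39.03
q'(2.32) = -22.92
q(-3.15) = -3.42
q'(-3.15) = 9.90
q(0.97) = -13.55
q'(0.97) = -14.82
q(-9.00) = -164.00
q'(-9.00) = 45.00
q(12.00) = -542.00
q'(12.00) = -81.00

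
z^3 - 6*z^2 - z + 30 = (z - 5)*(z - 3)*(z + 2)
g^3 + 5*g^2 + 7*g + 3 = (g + 1)^2*(g + 3)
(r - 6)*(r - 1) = r^2 - 7*r + 6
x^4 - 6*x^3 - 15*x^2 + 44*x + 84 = (x - 7)*(x - 3)*(x + 2)^2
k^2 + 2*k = k*(k + 2)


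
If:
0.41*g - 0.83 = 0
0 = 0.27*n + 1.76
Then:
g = 2.02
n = -6.52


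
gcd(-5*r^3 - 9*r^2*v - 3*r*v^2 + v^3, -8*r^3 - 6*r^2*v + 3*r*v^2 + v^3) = r + v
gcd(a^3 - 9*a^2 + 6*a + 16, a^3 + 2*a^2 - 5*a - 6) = a^2 - a - 2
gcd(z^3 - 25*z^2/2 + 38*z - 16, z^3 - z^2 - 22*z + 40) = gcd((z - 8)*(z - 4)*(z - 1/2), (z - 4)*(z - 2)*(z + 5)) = z - 4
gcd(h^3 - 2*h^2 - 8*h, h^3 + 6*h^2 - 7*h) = h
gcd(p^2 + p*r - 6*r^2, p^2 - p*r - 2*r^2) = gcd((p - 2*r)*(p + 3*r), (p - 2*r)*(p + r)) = p - 2*r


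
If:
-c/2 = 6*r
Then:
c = -12*r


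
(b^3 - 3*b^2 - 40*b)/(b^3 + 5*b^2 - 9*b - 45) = b*(b - 8)/(b^2 - 9)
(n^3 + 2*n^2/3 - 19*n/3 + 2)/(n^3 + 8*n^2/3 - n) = (n - 2)/n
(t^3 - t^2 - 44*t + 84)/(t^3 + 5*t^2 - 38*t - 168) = (t - 2)/(t + 4)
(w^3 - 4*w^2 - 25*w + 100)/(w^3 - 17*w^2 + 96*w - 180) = (w^2 + w - 20)/(w^2 - 12*w + 36)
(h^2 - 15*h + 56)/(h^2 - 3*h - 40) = (h - 7)/(h + 5)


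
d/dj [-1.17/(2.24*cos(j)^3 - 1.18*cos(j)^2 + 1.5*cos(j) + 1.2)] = (-7.8624*cos(j)^2 + 2.7612*cos(j) - 1.755)*sin(j)/(2.24*cos(j)^3 - 1.18*cos(j)^2 + 1.5*cos(j) + 1.2)^2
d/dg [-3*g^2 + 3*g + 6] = 3 - 6*g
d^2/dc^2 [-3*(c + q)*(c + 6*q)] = -6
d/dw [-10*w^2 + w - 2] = 1 - 20*w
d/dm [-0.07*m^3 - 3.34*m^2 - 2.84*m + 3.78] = -0.21*m^2 - 6.68*m - 2.84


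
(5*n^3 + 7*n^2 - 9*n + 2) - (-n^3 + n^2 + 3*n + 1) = 6*n^3 + 6*n^2 - 12*n + 1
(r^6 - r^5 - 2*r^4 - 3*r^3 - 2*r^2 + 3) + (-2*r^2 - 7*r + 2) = r^6 - r^5 - 2*r^4 - 3*r^3 - 4*r^2 - 7*r + 5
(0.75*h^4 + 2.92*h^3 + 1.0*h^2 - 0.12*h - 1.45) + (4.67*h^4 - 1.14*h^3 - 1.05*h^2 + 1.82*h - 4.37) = 5.42*h^4 + 1.78*h^3 - 0.05*h^2 + 1.7*h - 5.82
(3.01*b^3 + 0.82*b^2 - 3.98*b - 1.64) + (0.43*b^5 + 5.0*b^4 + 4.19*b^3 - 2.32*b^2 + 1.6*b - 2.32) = 0.43*b^5 + 5.0*b^4 + 7.2*b^3 - 1.5*b^2 - 2.38*b - 3.96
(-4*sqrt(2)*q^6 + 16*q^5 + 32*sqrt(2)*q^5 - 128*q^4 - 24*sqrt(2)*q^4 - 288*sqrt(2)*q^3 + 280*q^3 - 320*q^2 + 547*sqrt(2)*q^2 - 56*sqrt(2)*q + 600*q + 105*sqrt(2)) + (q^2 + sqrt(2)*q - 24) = -4*sqrt(2)*q^6 + 16*q^5 + 32*sqrt(2)*q^5 - 128*q^4 - 24*sqrt(2)*q^4 - 288*sqrt(2)*q^3 + 280*q^3 - 319*q^2 + 547*sqrt(2)*q^2 - 55*sqrt(2)*q + 600*q - 24 + 105*sqrt(2)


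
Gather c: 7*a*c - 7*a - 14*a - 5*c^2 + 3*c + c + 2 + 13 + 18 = -21*a - 5*c^2 + c*(7*a + 4) + 33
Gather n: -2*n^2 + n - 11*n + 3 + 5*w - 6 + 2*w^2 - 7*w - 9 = -2*n^2 - 10*n + 2*w^2 - 2*w - 12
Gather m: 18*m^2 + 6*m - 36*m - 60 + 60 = 18*m^2 - 30*m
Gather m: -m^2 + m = -m^2 + m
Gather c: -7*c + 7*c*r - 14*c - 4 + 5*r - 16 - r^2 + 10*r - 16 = c*(7*r - 21) - r^2 + 15*r - 36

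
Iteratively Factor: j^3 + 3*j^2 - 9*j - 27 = (j + 3)*(j^2 - 9) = (j - 3)*(j + 3)*(j + 3)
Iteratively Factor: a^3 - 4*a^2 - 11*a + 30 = (a - 2)*(a^2 - 2*a - 15) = (a - 2)*(a + 3)*(a - 5)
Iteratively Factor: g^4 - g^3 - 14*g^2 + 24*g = (g - 2)*(g^3 + g^2 - 12*g) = g*(g - 2)*(g^2 + g - 12) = g*(g - 3)*(g - 2)*(g + 4)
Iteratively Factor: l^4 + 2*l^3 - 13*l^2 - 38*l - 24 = (l + 3)*(l^3 - l^2 - 10*l - 8) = (l - 4)*(l + 3)*(l^2 + 3*l + 2) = (l - 4)*(l + 1)*(l + 3)*(l + 2)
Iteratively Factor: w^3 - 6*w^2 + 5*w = (w - 5)*(w^2 - w) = (w - 5)*(w - 1)*(w)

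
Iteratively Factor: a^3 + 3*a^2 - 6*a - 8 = (a + 4)*(a^2 - a - 2) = (a + 1)*(a + 4)*(a - 2)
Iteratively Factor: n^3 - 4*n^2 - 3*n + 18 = (n + 2)*(n^2 - 6*n + 9) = (n - 3)*(n + 2)*(n - 3)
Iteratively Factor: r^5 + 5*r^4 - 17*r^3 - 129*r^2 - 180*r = (r + 4)*(r^4 + r^3 - 21*r^2 - 45*r) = (r - 5)*(r + 4)*(r^3 + 6*r^2 + 9*r) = r*(r - 5)*(r + 4)*(r^2 + 6*r + 9) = r*(r - 5)*(r + 3)*(r + 4)*(r + 3)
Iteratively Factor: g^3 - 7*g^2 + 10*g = (g - 2)*(g^2 - 5*g) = (g - 5)*(g - 2)*(g)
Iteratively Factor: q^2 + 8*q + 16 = (q + 4)*(q + 4)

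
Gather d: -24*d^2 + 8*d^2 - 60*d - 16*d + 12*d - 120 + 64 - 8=-16*d^2 - 64*d - 64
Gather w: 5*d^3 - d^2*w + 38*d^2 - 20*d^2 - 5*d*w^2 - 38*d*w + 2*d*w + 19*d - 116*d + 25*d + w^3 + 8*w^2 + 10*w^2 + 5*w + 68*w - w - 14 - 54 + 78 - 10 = 5*d^3 + 18*d^2 - 72*d + w^3 + w^2*(18 - 5*d) + w*(-d^2 - 36*d + 72)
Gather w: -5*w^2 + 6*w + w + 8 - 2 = -5*w^2 + 7*w + 6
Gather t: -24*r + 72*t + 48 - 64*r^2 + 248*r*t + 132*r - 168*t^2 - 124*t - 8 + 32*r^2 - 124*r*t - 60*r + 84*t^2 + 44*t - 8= -32*r^2 + 48*r - 84*t^2 + t*(124*r - 8) + 32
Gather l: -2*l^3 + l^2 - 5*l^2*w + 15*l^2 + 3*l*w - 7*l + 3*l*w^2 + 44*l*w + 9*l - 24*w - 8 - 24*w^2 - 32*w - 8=-2*l^3 + l^2*(16 - 5*w) + l*(3*w^2 + 47*w + 2) - 24*w^2 - 56*w - 16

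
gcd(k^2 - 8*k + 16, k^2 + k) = 1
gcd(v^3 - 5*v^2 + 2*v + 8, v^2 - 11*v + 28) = v - 4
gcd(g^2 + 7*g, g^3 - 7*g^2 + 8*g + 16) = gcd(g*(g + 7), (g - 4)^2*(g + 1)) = 1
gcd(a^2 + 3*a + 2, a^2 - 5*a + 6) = 1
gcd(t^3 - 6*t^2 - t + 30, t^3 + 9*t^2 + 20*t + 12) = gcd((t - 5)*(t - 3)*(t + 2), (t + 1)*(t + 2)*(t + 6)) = t + 2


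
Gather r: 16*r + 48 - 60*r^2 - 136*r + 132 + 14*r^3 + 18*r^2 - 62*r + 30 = 14*r^3 - 42*r^2 - 182*r + 210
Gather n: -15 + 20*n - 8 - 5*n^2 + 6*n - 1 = -5*n^2 + 26*n - 24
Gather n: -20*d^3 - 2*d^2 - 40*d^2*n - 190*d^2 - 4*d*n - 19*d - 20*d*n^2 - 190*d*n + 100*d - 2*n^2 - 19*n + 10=-20*d^3 - 192*d^2 + 81*d + n^2*(-20*d - 2) + n*(-40*d^2 - 194*d - 19) + 10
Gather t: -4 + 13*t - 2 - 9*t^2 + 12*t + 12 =-9*t^2 + 25*t + 6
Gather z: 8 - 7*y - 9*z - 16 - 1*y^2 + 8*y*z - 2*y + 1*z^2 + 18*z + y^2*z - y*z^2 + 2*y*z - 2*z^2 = -y^2 - 9*y + z^2*(-y - 1) + z*(y^2 + 10*y + 9) - 8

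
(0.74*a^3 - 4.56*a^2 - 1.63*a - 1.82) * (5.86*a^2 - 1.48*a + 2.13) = 4.3364*a^5 - 27.8168*a^4 - 1.2268*a^3 - 17.9656*a^2 - 0.7783*a - 3.8766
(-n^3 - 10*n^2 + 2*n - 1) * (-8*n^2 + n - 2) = 8*n^5 + 79*n^4 - 24*n^3 + 30*n^2 - 5*n + 2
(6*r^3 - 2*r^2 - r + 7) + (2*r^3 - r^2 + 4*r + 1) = 8*r^3 - 3*r^2 + 3*r + 8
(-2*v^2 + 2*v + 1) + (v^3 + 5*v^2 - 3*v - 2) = v^3 + 3*v^2 - v - 1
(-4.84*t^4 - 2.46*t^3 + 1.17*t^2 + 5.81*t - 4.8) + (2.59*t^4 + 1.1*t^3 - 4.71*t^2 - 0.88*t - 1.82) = -2.25*t^4 - 1.36*t^3 - 3.54*t^2 + 4.93*t - 6.62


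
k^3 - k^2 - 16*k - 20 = (k - 5)*(k + 2)^2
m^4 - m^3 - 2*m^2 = m^2*(m - 2)*(m + 1)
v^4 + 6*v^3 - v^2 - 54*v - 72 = (v - 3)*(v + 2)*(v + 3)*(v + 4)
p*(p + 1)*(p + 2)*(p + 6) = p^4 + 9*p^3 + 20*p^2 + 12*p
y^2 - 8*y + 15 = (y - 5)*(y - 3)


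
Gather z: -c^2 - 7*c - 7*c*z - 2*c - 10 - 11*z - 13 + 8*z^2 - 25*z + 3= -c^2 - 9*c + 8*z^2 + z*(-7*c - 36) - 20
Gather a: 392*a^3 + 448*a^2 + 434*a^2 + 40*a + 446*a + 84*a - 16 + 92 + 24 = 392*a^3 + 882*a^2 + 570*a + 100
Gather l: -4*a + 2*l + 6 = -4*a + 2*l + 6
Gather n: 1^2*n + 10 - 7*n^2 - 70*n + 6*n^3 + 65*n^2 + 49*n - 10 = 6*n^3 + 58*n^2 - 20*n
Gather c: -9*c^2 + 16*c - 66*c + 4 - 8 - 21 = -9*c^2 - 50*c - 25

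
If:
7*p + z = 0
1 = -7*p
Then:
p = -1/7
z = 1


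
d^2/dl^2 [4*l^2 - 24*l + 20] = 8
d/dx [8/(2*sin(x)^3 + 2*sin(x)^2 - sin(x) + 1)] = 8*(-6*sin(x)^2 - 4*sin(x) + 1)*cos(x)/(2*sin(x)^3 + 2*sin(x)^2 - sin(x) + 1)^2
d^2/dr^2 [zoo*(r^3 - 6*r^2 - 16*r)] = zoo*(r - 2)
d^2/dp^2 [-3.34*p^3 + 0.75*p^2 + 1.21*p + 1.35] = 1.5 - 20.04*p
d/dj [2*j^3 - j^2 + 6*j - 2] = 6*j^2 - 2*j + 6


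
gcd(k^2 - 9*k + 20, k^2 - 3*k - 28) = 1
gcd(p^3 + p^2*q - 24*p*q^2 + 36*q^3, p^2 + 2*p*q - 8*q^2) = p - 2*q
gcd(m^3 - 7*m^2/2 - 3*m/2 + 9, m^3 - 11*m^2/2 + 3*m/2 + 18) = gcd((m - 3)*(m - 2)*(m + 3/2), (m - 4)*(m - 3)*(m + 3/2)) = m^2 - 3*m/2 - 9/2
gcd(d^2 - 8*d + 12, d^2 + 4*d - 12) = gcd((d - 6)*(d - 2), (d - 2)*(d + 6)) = d - 2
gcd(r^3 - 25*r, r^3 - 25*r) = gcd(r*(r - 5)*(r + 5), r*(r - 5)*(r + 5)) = r^3 - 25*r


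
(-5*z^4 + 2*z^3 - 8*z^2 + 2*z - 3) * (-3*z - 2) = 15*z^5 + 4*z^4 + 20*z^3 + 10*z^2 + 5*z + 6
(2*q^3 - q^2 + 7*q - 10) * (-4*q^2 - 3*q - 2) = -8*q^5 - 2*q^4 - 29*q^3 + 21*q^2 + 16*q + 20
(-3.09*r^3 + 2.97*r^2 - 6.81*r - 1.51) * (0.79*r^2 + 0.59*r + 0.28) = -2.4411*r^5 + 0.523200000000001*r^4 - 4.4928*r^3 - 4.3792*r^2 - 2.7977*r - 0.4228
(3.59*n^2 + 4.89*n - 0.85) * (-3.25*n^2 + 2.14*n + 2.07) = -11.6675*n^4 - 8.2099*n^3 + 20.6584*n^2 + 8.3033*n - 1.7595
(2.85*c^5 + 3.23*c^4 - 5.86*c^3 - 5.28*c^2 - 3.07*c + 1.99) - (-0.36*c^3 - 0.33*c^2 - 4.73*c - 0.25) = 2.85*c^5 + 3.23*c^4 - 5.5*c^3 - 4.95*c^2 + 1.66*c + 2.24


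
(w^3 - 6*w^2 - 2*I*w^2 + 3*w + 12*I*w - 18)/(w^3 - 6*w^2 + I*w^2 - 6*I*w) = (w - 3*I)/w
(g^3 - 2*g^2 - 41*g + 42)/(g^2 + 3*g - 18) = (g^2 - 8*g + 7)/(g - 3)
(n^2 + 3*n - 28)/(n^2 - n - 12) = (n + 7)/(n + 3)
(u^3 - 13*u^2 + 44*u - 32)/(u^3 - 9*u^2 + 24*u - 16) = (u - 8)/(u - 4)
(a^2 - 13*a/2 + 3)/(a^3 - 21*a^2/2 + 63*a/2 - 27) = (2*a - 1)/(2*a^2 - 9*a + 9)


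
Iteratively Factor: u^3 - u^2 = (u - 1)*(u^2) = u*(u - 1)*(u)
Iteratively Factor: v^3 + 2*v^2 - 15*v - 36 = (v - 4)*(v^2 + 6*v + 9) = (v - 4)*(v + 3)*(v + 3)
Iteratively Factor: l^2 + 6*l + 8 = (l + 2)*(l + 4)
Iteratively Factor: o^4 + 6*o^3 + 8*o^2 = (o + 4)*(o^3 + 2*o^2) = o*(o + 4)*(o^2 + 2*o) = o^2*(o + 4)*(o + 2)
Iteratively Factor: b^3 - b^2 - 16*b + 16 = (b - 1)*(b^2 - 16) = (b - 4)*(b - 1)*(b + 4)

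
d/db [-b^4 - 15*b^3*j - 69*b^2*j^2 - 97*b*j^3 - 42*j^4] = -4*b^3 - 45*b^2*j - 138*b*j^2 - 97*j^3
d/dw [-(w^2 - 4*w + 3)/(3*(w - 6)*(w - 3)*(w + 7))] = (w^2 - 2*w + 41)/(3*(w^4 + 2*w^3 - 83*w^2 - 84*w + 1764))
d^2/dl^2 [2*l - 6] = 0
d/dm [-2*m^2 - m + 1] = -4*m - 1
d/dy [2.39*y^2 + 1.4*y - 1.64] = 4.78*y + 1.4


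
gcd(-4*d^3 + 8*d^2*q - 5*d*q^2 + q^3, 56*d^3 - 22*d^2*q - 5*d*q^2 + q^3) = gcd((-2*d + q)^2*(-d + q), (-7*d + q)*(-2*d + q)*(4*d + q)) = -2*d + q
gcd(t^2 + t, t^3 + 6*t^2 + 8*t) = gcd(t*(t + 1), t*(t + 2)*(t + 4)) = t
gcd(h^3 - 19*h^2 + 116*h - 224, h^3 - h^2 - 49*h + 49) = h - 7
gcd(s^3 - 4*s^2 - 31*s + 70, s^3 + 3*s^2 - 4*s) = 1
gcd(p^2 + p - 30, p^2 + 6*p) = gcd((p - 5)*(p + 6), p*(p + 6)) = p + 6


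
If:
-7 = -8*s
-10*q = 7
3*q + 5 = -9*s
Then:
No Solution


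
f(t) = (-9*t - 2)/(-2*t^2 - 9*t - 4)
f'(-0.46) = 222.83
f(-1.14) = 2.26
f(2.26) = 0.65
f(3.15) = 0.58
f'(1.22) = -0.06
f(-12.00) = -0.58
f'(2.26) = -0.08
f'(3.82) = -0.06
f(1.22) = 0.72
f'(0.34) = 0.25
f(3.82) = 0.54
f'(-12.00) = -0.07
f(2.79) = 0.61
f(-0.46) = -7.56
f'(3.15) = -0.07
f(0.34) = 0.69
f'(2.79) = -0.07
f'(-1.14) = 0.28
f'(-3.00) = -4.80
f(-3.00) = 5.00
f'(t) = (-9*t - 2)*(4*t + 9)/(-2*t^2 - 9*t - 4)^2 - 9/(-2*t^2 - 9*t - 4) = 2*(-9*t^2 - 4*t + 9)/(4*t^4 + 36*t^3 + 97*t^2 + 72*t + 16)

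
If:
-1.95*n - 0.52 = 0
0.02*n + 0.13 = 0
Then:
No Solution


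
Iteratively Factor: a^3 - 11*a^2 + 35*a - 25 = (a - 1)*(a^2 - 10*a + 25) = (a - 5)*(a - 1)*(a - 5)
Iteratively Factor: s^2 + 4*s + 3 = (s + 1)*(s + 3)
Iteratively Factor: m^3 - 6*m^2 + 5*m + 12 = (m + 1)*(m^2 - 7*m + 12) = (m - 3)*(m + 1)*(m - 4)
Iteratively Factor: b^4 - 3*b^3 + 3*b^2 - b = (b)*(b^3 - 3*b^2 + 3*b - 1) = b*(b - 1)*(b^2 - 2*b + 1) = b*(b - 1)^2*(b - 1)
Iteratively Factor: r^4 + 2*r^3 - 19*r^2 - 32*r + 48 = (r + 3)*(r^3 - r^2 - 16*r + 16) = (r + 3)*(r + 4)*(r^2 - 5*r + 4) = (r - 4)*(r + 3)*(r + 4)*(r - 1)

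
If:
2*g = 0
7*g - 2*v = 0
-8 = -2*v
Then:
No Solution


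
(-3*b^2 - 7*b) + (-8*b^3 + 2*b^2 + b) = -8*b^3 - b^2 - 6*b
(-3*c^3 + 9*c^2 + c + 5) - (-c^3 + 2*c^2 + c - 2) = -2*c^3 + 7*c^2 + 7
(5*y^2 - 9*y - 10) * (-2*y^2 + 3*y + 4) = -10*y^4 + 33*y^3 + 13*y^2 - 66*y - 40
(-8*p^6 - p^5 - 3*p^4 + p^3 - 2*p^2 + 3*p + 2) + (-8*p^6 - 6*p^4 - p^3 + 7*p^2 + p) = -16*p^6 - p^5 - 9*p^4 + 5*p^2 + 4*p + 2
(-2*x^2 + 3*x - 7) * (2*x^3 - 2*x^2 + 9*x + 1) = -4*x^5 + 10*x^4 - 38*x^3 + 39*x^2 - 60*x - 7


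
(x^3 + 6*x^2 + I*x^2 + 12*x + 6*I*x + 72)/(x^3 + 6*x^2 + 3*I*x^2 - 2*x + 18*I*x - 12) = (x^2 + I*x + 12)/(x^2 + 3*I*x - 2)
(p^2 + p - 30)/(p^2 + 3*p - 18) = (p - 5)/(p - 3)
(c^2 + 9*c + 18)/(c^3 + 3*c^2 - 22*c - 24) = (c + 3)/(c^2 - 3*c - 4)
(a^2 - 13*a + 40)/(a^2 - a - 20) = (a - 8)/(a + 4)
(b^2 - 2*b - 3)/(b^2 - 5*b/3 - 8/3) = 3*(b - 3)/(3*b - 8)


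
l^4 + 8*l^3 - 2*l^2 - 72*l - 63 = (l - 3)*(l + 1)*(l + 3)*(l + 7)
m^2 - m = m*(m - 1)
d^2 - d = d*(d - 1)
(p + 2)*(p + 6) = p^2 + 8*p + 12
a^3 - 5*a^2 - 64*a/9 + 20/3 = (a - 6)*(a - 2/3)*(a + 5/3)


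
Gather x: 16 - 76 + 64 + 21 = 25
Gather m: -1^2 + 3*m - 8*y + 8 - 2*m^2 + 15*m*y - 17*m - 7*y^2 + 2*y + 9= -2*m^2 + m*(15*y - 14) - 7*y^2 - 6*y + 16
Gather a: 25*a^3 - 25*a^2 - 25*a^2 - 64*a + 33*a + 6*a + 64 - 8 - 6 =25*a^3 - 50*a^2 - 25*a + 50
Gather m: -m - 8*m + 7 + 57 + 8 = 72 - 9*m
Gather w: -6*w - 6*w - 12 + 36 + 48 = 72 - 12*w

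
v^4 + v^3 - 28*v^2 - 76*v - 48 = (v - 6)*(v + 1)*(v + 2)*(v + 4)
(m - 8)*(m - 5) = m^2 - 13*m + 40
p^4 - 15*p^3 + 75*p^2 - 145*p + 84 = (p - 7)*(p - 4)*(p - 3)*(p - 1)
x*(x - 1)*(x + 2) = x^3 + x^2 - 2*x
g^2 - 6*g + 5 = (g - 5)*(g - 1)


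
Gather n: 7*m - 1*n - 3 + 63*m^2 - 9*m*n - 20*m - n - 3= 63*m^2 - 13*m + n*(-9*m - 2) - 6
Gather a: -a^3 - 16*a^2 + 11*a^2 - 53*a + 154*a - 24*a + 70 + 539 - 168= -a^3 - 5*a^2 + 77*a + 441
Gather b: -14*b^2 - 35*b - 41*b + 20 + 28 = -14*b^2 - 76*b + 48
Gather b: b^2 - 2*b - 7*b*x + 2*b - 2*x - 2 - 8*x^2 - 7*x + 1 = b^2 - 7*b*x - 8*x^2 - 9*x - 1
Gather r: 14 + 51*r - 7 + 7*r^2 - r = 7*r^2 + 50*r + 7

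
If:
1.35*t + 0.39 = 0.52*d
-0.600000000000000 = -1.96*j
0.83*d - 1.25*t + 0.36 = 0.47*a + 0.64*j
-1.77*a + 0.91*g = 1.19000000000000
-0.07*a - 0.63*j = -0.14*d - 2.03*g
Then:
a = -0.55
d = -2.25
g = 0.23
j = 0.31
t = -1.16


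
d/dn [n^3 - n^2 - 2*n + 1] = 3*n^2 - 2*n - 2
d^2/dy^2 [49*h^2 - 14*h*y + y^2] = 2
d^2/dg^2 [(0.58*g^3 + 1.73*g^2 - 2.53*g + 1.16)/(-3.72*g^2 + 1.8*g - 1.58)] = (-1.4210854715202e-14*g^5 + 49.91376*g^3 - 25.4086560000001*g^2 - 51.30528*g + 11.872328)/(51.478848*g^6 - 74.72736*g^5 + 101.752416*g^4 - 69.31008*g^3 + 43.217424*g^2 - 13.48056*g + 3.944312)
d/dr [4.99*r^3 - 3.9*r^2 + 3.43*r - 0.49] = 14.97*r^2 - 7.8*r + 3.43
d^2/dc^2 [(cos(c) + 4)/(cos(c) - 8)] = 12*(sin(c)^2 - 8*cos(c) + 1)/(cos(c) - 8)^3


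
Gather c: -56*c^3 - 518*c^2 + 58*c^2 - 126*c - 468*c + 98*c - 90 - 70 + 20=-56*c^3 - 460*c^2 - 496*c - 140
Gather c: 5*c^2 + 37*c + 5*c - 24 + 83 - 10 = 5*c^2 + 42*c + 49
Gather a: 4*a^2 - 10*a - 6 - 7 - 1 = 4*a^2 - 10*a - 14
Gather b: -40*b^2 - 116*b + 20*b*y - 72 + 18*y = -40*b^2 + b*(20*y - 116) + 18*y - 72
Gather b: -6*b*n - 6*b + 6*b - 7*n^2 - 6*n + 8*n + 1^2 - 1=-6*b*n - 7*n^2 + 2*n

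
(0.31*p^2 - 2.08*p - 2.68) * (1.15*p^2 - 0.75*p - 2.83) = 0.3565*p^4 - 2.6245*p^3 - 2.3993*p^2 + 7.8964*p + 7.5844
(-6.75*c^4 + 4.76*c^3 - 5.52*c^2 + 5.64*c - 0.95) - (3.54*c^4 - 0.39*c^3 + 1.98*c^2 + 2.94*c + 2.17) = -10.29*c^4 + 5.15*c^3 - 7.5*c^2 + 2.7*c - 3.12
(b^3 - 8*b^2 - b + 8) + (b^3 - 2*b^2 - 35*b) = 2*b^3 - 10*b^2 - 36*b + 8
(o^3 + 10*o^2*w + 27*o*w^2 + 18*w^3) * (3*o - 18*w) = 3*o^4 + 12*o^3*w - 99*o^2*w^2 - 432*o*w^3 - 324*w^4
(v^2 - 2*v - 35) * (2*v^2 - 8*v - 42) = 2*v^4 - 12*v^3 - 96*v^2 + 364*v + 1470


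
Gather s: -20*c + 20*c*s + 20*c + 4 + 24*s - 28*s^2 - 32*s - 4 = -28*s^2 + s*(20*c - 8)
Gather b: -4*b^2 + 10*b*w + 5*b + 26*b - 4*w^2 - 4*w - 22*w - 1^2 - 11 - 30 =-4*b^2 + b*(10*w + 31) - 4*w^2 - 26*w - 42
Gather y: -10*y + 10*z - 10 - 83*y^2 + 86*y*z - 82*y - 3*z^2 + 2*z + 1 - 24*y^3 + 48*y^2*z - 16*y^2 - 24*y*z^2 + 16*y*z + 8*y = -24*y^3 + y^2*(48*z - 99) + y*(-24*z^2 + 102*z - 84) - 3*z^2 + 12*z - 9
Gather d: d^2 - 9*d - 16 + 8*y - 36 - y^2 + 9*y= d^2 - 9*d - y^2 + 17*y - 52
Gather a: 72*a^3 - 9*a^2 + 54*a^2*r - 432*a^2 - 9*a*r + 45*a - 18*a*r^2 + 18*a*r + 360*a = 72*a^3 + a^2*(54*r - 441) + a*(-18*r^2 + 9*r + 405)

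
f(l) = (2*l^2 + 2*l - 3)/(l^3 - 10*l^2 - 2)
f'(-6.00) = 0.00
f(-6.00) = -0.10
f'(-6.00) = 0.00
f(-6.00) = -0.10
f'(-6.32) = -0.00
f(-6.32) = -0.10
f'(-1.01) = 0.55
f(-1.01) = 0.23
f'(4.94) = -0.08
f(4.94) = -0.44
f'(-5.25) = 0.00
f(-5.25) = -0.10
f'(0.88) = -0.55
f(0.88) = -0.03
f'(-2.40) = 0.06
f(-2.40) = -0.05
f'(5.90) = -0.13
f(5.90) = -0.54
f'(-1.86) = 0.12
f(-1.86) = -0.00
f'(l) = (4*l + 2)/(l^3 - 10*l^2 - 2) + (-3*l^2 + 20*l)*(2*l^2 + 2*l - 3)/(l^3 - 10*l^2 - 2)^2 = (-2*l^4 - 4*l^3 + 29*l^2 - 68*l - 4)/(l^6 - 20*l^5 + 100*l^4 - 4*l^3 + 40*l^2 + 4)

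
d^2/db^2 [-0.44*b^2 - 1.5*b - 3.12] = -0.880000000000000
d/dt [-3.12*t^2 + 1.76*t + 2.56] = 1.76 - 6.24*t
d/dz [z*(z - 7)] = 2*z - 7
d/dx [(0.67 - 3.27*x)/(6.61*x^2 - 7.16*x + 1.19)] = (21.6147*x^2 - 8.8574*x + 0.9059)/(43.6921*x^4 - 94.6552*x^3 + 66.9974*x^2 - 17.0408*x + 1.4161)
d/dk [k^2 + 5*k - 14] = 2*k + 5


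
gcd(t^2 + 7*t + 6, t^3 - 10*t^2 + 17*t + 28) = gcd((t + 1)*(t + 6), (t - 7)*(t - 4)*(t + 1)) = t + 1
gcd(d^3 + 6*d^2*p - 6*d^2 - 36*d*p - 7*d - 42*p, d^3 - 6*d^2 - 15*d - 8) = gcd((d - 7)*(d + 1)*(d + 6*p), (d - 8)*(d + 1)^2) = d + 1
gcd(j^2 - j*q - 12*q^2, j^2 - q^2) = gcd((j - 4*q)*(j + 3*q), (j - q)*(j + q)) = 1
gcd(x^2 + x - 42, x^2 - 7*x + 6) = x - 6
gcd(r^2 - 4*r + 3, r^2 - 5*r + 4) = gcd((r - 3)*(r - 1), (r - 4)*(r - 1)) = r - 1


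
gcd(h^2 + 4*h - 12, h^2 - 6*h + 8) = h - 2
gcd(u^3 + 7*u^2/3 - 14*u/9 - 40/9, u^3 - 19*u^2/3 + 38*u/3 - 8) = u - 4/3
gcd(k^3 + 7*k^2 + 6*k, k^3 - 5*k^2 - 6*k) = k^2 + k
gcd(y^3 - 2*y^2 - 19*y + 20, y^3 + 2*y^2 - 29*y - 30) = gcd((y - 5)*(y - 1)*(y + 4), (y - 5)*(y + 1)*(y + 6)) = y - 5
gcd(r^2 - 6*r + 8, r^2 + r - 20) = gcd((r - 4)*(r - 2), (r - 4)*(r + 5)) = r - 4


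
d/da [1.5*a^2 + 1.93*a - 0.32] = 3.0*a + 1.93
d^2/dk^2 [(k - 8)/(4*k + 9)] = -328/(4*k + 9)^3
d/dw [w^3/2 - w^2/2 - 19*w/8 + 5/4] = 3*w^2/2 - w - 19/8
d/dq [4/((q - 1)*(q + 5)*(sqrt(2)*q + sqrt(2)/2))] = 24*sqrt(2)*(-q^2 - 3*q + 1)/(4*q^6 + 36*q^5 + 57*q^4 - 128*q^3 - 54*q^2 + 60*q + 25)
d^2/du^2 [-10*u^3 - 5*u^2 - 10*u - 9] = -60*u - 10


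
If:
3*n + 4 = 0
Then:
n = -4/3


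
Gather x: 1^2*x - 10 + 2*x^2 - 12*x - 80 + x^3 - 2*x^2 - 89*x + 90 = x^3 - 100*x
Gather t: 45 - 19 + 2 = 28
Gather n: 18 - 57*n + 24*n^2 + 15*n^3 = 15*n^3 + 24*n^2 - 57*n + 18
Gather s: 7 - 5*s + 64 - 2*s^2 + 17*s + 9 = -2*s^2 + 12*s + 80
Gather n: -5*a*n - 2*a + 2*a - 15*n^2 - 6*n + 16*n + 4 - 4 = -15*n^2 + n*(10 - 5*a)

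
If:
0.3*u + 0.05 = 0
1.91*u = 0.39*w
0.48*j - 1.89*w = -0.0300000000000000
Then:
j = -3.28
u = -0.17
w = -0.82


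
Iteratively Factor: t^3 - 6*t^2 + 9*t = (t)*(t^2 - 6*t + 9) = t*(t - 3)*(t - 3)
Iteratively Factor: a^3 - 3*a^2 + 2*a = (a - 2)*(a^2 - a) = (a - 2)*(a - 1)*(a)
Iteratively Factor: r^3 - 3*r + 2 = (r - 1)*(r^2 + r - 2) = (r - 1)*(r + 2)*(r - 1)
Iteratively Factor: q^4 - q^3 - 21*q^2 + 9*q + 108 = (q - 4)*(q^3 + 3*q^2 - 9*q - 27) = (q - 4)*(q + 3)*(q^2 - 9) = (q - 4)*(q + 3)^2*(q - 3)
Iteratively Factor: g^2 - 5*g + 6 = (g - 3)*(g - 2)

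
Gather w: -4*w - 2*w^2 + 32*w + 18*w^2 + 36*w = 16*w^2 + 64*w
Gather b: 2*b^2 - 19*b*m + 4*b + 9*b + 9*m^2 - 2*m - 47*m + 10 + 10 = 2*b^2 + b*(13 - 19*m) + 9*m^2 - 49*m + 20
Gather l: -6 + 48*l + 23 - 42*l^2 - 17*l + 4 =-42*l^2 + 31*l + 21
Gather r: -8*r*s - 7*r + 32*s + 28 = r*(-8*s - 7) + 32*s + 28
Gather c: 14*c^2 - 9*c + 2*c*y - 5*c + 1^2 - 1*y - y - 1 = 14*c^2 + c*(2*y - 14) - 2*y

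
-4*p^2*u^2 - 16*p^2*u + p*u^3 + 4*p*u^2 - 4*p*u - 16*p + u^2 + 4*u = (-4*p + u)*(u + 4)*(p*u + 1)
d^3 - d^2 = d^2*(d - 1)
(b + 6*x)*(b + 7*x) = b^2 + 13*b*x + 42*x^2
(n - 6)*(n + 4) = n^2 - 2*n - 24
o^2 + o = o*(o + 1)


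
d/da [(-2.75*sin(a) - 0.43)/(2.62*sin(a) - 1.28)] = 4.6466*cos(a)/(2.62*sin(a) - 1.28)^2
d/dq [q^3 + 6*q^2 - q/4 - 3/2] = 3*q^2 + 12*q - 1/4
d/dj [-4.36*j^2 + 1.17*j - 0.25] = 1.17 - 8.72*j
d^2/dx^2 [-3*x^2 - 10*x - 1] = -6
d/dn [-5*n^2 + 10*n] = 10 - 10*n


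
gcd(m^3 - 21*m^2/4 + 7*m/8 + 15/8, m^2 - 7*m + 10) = m - 5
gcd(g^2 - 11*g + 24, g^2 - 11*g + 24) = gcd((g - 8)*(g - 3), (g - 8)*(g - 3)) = g^2 - 11*g + 24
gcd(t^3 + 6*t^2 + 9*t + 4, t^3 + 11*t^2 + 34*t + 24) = t^2 + 5*t + 4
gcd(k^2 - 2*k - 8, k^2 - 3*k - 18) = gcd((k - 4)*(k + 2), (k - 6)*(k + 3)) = 1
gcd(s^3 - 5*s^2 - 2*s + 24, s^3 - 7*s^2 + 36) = s^2 - s - 6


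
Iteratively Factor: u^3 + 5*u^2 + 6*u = (u)*(u^2 + 5*u + 6) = u*(u + 3)*(u + 2)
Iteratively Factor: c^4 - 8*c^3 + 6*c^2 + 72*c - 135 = (c - 3)*(c^3 - 5*c^2 - 9*c + 45) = (c - 3)*(c + 3)*(c^2 - 8*c + 15) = (c - 5)*(c - 3)*(c + 3)*(c - 3)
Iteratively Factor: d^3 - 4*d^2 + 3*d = (d)*(d^2 - 4*d + 3) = d*(d - 3)*(d - 1)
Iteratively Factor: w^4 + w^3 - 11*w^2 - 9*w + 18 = (w - 3)*(w^3 + 4*w^2 + w - 6) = (w - 3)*(w + 2)*(w^2 + 2*w - 3) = (w - 3)*(w + 2)*(w + 3)*(w - 1)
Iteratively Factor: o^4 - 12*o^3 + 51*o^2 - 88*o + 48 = (o - 3)*(o^3 - 9*o^2 + 24*o - 16) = (o - 4)*(o - 3)*(o^2 - 5*o + 4) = (o - 4)*(o - 3)*(o - 1)*(o - 4)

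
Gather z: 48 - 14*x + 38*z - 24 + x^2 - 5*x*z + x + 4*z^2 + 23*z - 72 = x^2 - 13*x + 4*z^2 + z*(61 - 5*x) - 48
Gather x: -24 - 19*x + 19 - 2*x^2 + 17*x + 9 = -2*x^2 - 2*x + 4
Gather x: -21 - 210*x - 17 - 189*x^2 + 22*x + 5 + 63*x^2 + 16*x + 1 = -126*x^2 - 172*x - 32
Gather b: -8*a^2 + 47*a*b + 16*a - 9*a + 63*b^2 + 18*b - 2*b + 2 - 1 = -8*a^2 + 7*a + 63*b^2 + b*(47*a + 16) + 1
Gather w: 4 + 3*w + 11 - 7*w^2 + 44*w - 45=-7*w^2 + 47*w - 30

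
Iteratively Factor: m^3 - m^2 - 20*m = (m - 5)*(m^2 + 4*m) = m*(m - 5)*(m + 4)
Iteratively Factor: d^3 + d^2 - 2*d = (d + 2)*(d^2 - d) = (d - 1)*(d + 2)*(d)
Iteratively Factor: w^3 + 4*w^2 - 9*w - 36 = (w + 4)*(w^2 - 9) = (w + 3)*(w + 4)*(w - 3)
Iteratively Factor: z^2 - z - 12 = (z + 3)*(z - 4)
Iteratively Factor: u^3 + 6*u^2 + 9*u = (u + 3)*(u^2 + 3*u) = (u + 3)^2*(u)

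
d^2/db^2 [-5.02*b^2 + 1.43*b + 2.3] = -10.0400000000000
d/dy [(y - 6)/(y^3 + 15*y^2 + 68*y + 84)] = (y^3 + 15*y^2 + 68*y - (y - 6)*(3*y^2 + 30*y + 68) + 84)/(y^3 + 15*y^2 + 68*y + 84)^2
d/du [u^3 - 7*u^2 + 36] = u*(3*u - 14)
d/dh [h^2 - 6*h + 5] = 2*h - 6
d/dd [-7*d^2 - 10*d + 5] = -14*d - 10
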